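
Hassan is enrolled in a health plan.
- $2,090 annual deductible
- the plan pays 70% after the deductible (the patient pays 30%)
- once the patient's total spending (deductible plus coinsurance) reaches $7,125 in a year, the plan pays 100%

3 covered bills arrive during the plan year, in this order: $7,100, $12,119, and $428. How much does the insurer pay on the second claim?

Bill 1, $7,100: deductible takes $2,090, $5,010 remains; patient's 30% is $1,503. Patient owes $3,593 (running OOP $3,593). Plan pays $7,100 − $3,593 = $3,507.
Bill 2, $12,119: 30% coinsurance on $12,119 = $3,635.70. Adding that to $3,593 gives $7,228.70, past the $7,125 cap; patient pays only $7,125 − $3,593 = $3,532. Insurer: $12,119 − $3,532 = $8,587.

$8,587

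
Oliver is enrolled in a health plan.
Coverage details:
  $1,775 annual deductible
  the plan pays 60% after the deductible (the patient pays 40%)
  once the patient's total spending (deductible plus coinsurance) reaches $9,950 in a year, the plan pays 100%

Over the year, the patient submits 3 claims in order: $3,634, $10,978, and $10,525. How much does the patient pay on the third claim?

$3,040.20

Claim 1 ($3,634): $1,775 finishes the deductible; $1,859 goes to coinsurance; 40% of $1,859 = $743.60. Patient owes $2,518.60 (running OOP $2,518.60).
Claim 2 ($10,978): deductible met; 40% of $10,978 = $4,391.20. Patient pays $4,391.20; OOP now $6,909.80.
Claim 3 ($10,525): 40% coinsurance on $10,525 = $4,210. Adding that to $6,909.80 gives $11,119.80, past the $9,950 cap; patient pays only $9,950 − $6,909.80 = $3,040.20.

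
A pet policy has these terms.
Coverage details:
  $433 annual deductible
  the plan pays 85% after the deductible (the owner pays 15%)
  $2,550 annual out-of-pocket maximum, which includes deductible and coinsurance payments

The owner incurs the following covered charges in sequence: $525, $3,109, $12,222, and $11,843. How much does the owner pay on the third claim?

$1,636.85

Bill 1, $525: $433 finishes the deductible; $92 goes to coinsurance; 15% of $92 = $13.80. Cost to owner: $446.80. OOP to date $446.80.
Bill 2, $3,109: 15% coinsurance on $3,109 = $466.35. Owner owes $466.35 (running OOP $913.15).
Bill 3, $12,222: deductible met; 15% of $12,222 = $1,833.30. OOP would hit $2,746.45 > $2,550, so the cap limits the owner to $2,550 − $913.15 = $1,636.85.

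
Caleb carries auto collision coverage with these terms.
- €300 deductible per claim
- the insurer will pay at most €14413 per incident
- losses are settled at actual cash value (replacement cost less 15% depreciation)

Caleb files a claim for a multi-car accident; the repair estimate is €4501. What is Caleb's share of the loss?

At 15% depreciation, ACV = €4501 − €675.15 = €3825.85.
After the deductible, €3825.85 − €300 = €3525.85 remains.
€3525.85 ≤ €14413, so the limit doesn't bind; insurer pays €3525.85.
Out of pocket: €4501 − €3525.85 = €975.15.

€975.15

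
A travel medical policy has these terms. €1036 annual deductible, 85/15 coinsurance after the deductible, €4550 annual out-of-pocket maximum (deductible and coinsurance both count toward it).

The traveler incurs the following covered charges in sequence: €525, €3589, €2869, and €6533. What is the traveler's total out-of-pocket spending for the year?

€2908

Bill 1, €525: entire amount goes to the deductible. Traveler owes €525 (running OOP €525).
Bill 2, €3589: €511 to deductible, leaving €3078; 15% of €3078 = €461.70. Cost to traveler: €972.70. OOP to date €1497.70.
Bill 3, €2869: 15% coinsurance on €2869 = €430.35. Traveler pays €430.35; OOP now €1928.05.
Bill 4, €6533: 15% coinsurance on €6533 = €979.95. Cost to traveler: €979.95. OOP to date €2908.
Summing the traveler's payments: €525 + €972.70 + €430.35 + €979.95 = €2908.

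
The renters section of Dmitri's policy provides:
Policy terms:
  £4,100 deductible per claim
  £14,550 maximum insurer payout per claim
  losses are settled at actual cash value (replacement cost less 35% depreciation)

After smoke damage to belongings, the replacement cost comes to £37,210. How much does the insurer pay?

Actual cash value after 35% depreciation: £37,210 × 65% = £24,186.50.
Less the £4,100 deductible: £24,186.50 − £4,100 = £20,086.50.
Since £20,086.50 > £14,550, the payout is capped at £14,550.

£14,550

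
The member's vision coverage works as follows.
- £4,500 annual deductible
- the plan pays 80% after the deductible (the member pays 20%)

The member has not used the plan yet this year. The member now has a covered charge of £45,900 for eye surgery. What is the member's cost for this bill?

Deductible not yet touched, so the first £4,500 of the bill goes to the deductible.
After the £4,500 deductible portion, £45,900 − £4,500 = £41,400 is subject to coinsurance.
Member's 20% share of £41,400 is £8,280.
So the member owes £4,500 + £8,280 = £12,780.

£12,780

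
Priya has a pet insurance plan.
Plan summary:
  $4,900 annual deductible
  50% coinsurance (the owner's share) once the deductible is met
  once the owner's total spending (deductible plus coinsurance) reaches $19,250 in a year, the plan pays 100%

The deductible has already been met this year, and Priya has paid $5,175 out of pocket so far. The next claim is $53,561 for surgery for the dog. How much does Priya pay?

With the deductible met, the entire $53,561 is subject to coinsurance.
Coinsurance: $53,561 × 50% = $26,780.50.
That would bring total out-of-pocket to $31,955.50, past the $19,250 cap. The owner is capped at $19,250 − $5,175 = $14,075 on this claim.

$14,075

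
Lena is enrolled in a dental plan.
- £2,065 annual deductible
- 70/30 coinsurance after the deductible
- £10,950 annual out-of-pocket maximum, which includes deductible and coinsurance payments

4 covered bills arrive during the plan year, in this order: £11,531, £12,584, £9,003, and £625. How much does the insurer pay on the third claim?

£6,733

#1 (£11,531): £2,065 to deductible, leaving £9,466; patient's 30% is £2,839.80. Cost to patient: £4,904.80. OOP to date £4,904.80. Insurer: £11,531 − £4,904.80 = £6,626.20.
#2 (£12,584): deductible met; 30% of £12,584 = £3,775.20. Patient owes £3,775.20 (running OOP £8,680). Plan pays £12,584 − £3,775.20 = £8,808.80.
#3 (£9,003): 30% coinsurance on £9,003 = £2,700.90. That would push OOP to £11,380.90, over the £10,950 cap, so patient pays £10,950 − £8,680 = £2,270. Plan pays £9,003 − £2,270 = £6,733.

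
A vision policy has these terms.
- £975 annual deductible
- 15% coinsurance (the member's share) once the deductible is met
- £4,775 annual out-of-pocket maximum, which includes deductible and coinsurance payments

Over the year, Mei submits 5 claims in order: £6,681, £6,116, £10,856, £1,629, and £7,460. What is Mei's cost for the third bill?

£1,628.40

Claim 1 — £6,681: £975 finishes the deductible; £5,706 goes to coinsurance; member's 15% is £855.90. Member pays £1,830.90; OOP now £1,830.90.
Claim 2 — £6,116: deductible already satisfied, so member's share is 15% × £6,116 = £917.40. Member pays £917.40; OOP now £2,748.30.
Claim 3 — £10,856: deductible already satisfied, so member's share is 15% × £10,856 = £1,628.40. Cost to member: £1,628.40. OOP to date £4,376.70.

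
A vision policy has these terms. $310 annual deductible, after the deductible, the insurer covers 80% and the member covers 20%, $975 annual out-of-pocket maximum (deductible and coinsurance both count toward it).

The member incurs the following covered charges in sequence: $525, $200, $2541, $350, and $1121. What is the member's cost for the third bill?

$508.20

Bill 1, $525: deductible takes $310, $215 remains; coinsurance $215 × 20% = $43. Member pays $353; OOP now $353.
Bill 2, $200: deductible already satisfied, so member's share is 20% × $200 = $40. Cost to member: $40. OOP to date $393.
Bill 3, $2541: deductible met; 20% of $2541 = $508.20. Member pays $508.20; OOP now $901.20.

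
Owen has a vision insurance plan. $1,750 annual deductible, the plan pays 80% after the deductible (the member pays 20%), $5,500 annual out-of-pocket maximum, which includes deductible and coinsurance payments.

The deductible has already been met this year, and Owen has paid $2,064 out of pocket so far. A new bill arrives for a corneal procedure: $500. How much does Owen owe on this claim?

$100

The deductible is already satisfied, so the full bill goes to coinsurance.
20% of $500 = $100 falls to the member.
Cumulative spending $2,064 + $100 = $2,164 stays under the $5,500 maximum.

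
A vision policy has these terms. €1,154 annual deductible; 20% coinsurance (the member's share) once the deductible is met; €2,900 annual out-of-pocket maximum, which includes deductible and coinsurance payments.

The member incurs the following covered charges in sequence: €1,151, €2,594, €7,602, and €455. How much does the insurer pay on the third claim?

€6,374.20

Claim 1 (€1,151): all of it applies to the deductible. Cost to member: €1,151. OOP to date €1,151. Plan pays €1,151 − €1,151 = €0.
Claim 2 (€2,594): deductible takes €3, €2,591 remains; 20% of €2,591 = €518.20. Cost to member: €521.20. OOP to date €1,672.20. Plan pays €2,594 − €521.20 = €2,072.80.
Claim 3 (€7,602): deductible already satisfied, so member's share is 20% × €7,602 = €1,520.40. Adding that to €1,672.20 gives €3,192.60, past the €2,900 cap; member pays only €2,900 − €1,672.20 = €1,227.80. Plan pays €7,602 − €1,227.80 = €6,374.20.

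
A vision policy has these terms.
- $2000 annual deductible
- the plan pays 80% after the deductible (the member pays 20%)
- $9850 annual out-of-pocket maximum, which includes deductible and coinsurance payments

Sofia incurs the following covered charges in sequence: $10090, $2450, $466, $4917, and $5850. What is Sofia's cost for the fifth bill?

Claim 1 — $10090: deductible takes $2000, $8090 remains; 20% of $8090 = $1618. Cost to member: $3618. OOP to date $3618.
Claim 2 — $2450: deductible met; 20% of $2450 = $490. Member owes $490 (running OOP $4108).
Claim 3 — $466: deductible met; 20% of $466 = $93.20. Cost to member: $93.20. OOP to date $4201.20.
Claim 4 — $4917: deductible met; 20% of $4917 = $983.40. Cost to member: $983.40. OOP to date $5184.60.
Claim 5 — $5850: 20% coinsurance on $5850 = $1170. Member owes $1170 (running OOP $6354.60).

$1170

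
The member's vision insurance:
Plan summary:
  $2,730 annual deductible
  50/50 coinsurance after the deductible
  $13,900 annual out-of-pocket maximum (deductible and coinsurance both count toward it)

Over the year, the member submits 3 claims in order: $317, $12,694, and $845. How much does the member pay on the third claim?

Claim 1 — $317: all of it applies to the deductible. Member pays $317; OOP now $317.
Claim 2 — $12,694: $2,413 finishes the deductible; $10,281 goes to coinsurance; coinsurance $10,281 × 50% = $5,140.50. Member pays $7,553.50; OOP now $7,870.50.
Claim 3 — $845: deductible already satisfied, so member's share is 50% × $845 = $422.50. Cost to member: $422.50. OOP to date $8,293.

$422.50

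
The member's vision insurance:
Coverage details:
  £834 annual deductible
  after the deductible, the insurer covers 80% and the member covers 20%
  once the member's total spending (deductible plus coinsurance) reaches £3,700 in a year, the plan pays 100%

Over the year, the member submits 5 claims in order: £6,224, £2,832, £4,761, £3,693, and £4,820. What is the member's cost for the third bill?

£952.20

Claim 1 — £6,224: deductible takes £834, £5,390 remains; member's 20% is £1,078. Cost to member: £1,912. OOP to date £1,912.
Claim 2 — £2,832: deductible already satisfied, so member's share is 20% × £2,832 = £566.40. Member owes £566.40 (running OOP £2,478.40).
Claim 3 — £4,761: deductible already satisfied, so member's share is 20% × £4,761 = £952.20. Member owes £952.20 (running OOP £3,430.60).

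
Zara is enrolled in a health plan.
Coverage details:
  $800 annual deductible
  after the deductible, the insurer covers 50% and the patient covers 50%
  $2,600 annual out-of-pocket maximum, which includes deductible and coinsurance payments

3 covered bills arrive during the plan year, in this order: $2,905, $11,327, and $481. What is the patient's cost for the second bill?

Bill 1, $2,905: deductible takes $800, $2,105 remains; patient's 50% is $1,052.50. Patient owes $1,852.50 (running OOP $1,852.50).
Bill 2, $11,327: deductible met; 50% of $11,327 = $5,663.50. That would push OOP to $7,516, over the $2,600 cap, so patient pays $2,600 − $1,852.50 = $747.50.

$747.50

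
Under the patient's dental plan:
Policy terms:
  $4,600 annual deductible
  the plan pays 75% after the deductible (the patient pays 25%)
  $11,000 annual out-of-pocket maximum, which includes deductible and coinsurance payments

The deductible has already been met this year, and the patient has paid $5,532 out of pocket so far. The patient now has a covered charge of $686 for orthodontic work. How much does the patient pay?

The deductible is already satisfied, so the full bill goes to coinsurance.
25% of $686 = $171.50 falls to the patient.
Cumulative spending $5,532 + $171.50 = $5,703.50 stays under the $11,000 maximum.

$171.50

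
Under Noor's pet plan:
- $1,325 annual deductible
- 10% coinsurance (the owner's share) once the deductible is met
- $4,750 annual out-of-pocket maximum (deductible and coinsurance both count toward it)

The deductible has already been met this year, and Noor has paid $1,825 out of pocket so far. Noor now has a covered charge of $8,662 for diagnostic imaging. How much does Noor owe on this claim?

$866.20

The deductible is already satisfied, so the full bill goes to coinsurance.
Coinsurance: $8,662 × 10% = $866.20.
Year-to-date out-of-pocket becomes $1,825 + $866.20 = $2,691.20, still under the $4,750 maximum, so no cap applies.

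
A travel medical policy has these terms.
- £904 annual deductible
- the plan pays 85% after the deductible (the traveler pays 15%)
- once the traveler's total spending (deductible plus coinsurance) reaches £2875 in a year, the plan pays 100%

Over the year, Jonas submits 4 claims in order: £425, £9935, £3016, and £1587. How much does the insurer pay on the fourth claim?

£1486.80

#1 (£425): fully absorbed by the deductible. Cost to traveler: £425. OOP to date £425. Plan pays £425 − £425 = £0.
#2 (£9935): £479 finishes the deductible; £9456 goes to coinsurance; 15% of £9456 = £1418.40. Traveler owes £1897.40 (running OOP £2322.40). Insurer: £9935 − £1897.40 = £8037.60.
#3 (£3016): deductible already satisfied, so traveler's share is 15% × £3016 = £452.40. Traveler owes £452.40 (running OOP £2774.80). Insurer: £3016 − £452.40 = £2563.60.
#4 (£1587): 15% coinsurance on £1587 = £238.05. OOP would hit £3012.85 > £2875, so the cap limits the traveler to £2875 − £2774.80 = £100.20. Plan pays £1587 − £100.20 = £1486.80.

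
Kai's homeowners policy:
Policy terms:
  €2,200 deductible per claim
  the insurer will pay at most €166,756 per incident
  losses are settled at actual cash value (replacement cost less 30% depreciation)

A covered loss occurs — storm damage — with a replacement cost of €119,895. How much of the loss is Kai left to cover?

€38,168.50

Depreciate 30%: the covered value is €119,895 × 0.7 = €83,926.50.
Subtract the deductible: €83,926.50 − €2,200 = €81,726.50.
€81,726.50 is within the €166,756 limit, so the insurer pays €81,726.50.
Out of pocket: €119,895 − €81,726.50 = €38,168.50.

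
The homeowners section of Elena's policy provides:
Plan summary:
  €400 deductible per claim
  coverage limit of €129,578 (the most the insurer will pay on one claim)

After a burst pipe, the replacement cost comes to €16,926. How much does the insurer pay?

€16,526

Less the €400 deductible: €16,926 − €400 = €16,526.
€16,526 ≤ €129,578, so the limit doesn't bind; insurer pays €16,526.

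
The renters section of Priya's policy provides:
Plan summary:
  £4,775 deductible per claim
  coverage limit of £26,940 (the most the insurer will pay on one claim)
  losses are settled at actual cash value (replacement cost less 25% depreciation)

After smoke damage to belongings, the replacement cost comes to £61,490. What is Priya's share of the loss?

At 25% depreciation, ACV = £61,490 − £15,372.50 = £46,117.50.
After the deductible, £46,117.50 − £4,775 = £41,342.50 remains.
Since £41,342.50 > £26,940, the payout is capped at £26,940.
The tenant bears the rest of the original loss: £61,490 − £26,940 = £34,550.

£34,550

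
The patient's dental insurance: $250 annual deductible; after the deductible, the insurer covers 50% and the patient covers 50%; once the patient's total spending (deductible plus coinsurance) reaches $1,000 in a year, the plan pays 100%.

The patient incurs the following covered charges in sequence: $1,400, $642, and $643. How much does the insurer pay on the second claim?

Claim 1 ($1,400): $250 finishes the deductible; $1,150 goes to coinsurance; patient's 50% is $575. Patient owes $825 (running OOP $825). Insurer: $1,400 − $825 = $575.
Claim 2 ($642): deductible met; 50% of $642 = $321. OOP would hit $1,146 > $1,000, so the cap limits the patient to $1,000 − $825 = $175. Plan pays $642 − $175 = $467.

$467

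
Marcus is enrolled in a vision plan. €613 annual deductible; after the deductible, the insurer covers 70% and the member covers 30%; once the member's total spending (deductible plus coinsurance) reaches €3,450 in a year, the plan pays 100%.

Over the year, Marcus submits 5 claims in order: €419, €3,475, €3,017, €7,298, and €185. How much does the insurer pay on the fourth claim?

#1 (€419): all of it applies to the deductible. Cost to member: €419. OOP to date €419. Insurer: €419 − €419 = €0.
#2 (€3,475): €194 finishes the deductible; €3,281 goes to coinsurance; coinsurance €3,281 × 30% = €984.30. Cost to member: €1,178.30. OOP to date €1,597.30. Plan pays €3,475 − €1,178.30 = €2,296.70.
#3 (€3,017): deductible already satisfied, so member's share is 30% × €3,017 = €905.10. Member pays €905.10; OOP now €2,502.40. Insurer: €3,017 − €905.10 = €2,111.90.
#4 (€7,298): deductible met; 30% of €7,298 = €2,189.40. Adding that to €2,502.40 gives €4,691.80, past the €3,450 cap; member pays only €3,450 − €2,502.40 = €947.60. Plan pays €7,298 − €947.60 = €6,350.40.

€6,350.40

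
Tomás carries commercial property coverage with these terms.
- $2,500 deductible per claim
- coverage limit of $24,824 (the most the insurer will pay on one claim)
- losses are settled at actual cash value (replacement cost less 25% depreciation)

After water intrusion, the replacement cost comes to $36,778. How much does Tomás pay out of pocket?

$11,954

Depreciate 25%: the covered value is $36,778 × 0.75 = $27,583.50.
Less the $2,500 deductible: $27,583.50 − $2,500 = $25,083.50.
Since $25,083.50 > $24,824, the payout is capped at $24,824.
The business bears the rest of the original loss: $36,778 − $24,824 = $11,954.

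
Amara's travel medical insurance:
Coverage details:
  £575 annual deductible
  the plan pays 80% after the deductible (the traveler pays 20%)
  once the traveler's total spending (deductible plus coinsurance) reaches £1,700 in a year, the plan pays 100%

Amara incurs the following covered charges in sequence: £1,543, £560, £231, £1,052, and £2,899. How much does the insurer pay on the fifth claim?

Claim 1 — £1,543: £575 finishes the deductible; £968 goes to coinsurance; traveler's 20% is £193.60. Traveler pays £768.60; OOP now £768.60. Plan pays £1,543 − £768.60 = £774.40.
Claim 2 — £560: 20% coinsurance on £560 = £112. Traveler pays £112; OOP now £880.60. Insurer: £560 − £112 = £448.
Claim 3 — £231: 20% coinsurance on £231 = £46.20. Traveler owes £46.20 (running OOP £926.80). Plan pays £231 − £46.20 = £184.80.
Claim 4 — £1,052: deductible already satisfied, so traveler's share is 20% × £1,052 = £210.40. Traveler pays £210.40; OOP now £1,137.20. Insurer: £1,052 − £210.40 = £841.60.
Claim 5 — £2,899: 20% coinsurance on £2,899 = £579.80. That would push OOP to £1,717, over the £1,700 cap, so traveler pays £1,700 − £1,137.20 = £562.80. Insurer: £2,899 − £562.80 = £2,336.20.

£2,336.20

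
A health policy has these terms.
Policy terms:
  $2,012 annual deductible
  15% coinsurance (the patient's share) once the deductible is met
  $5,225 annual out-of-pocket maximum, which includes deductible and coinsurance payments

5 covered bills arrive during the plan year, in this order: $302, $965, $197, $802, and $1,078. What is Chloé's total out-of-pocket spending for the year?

Bill 1, $302: fully absorbed by the deductible. Cost to patient: $302. OOP to date $302.
Bill 2, $965: fully absorbed by the deductible. Cost to patient: $965. OOP to date $1,267.
Bill 3, $197: fully absorbed by the deductible. Patient owes $197 (running OOP $1,464).
Bill 4, $802: $548 to deductible, leaving $254; patient's 15% is $38.10. Cost to patient: $586.10. OOP to date $2,050.10.
Bill 5, $1,078: deductible met; 15% of $1,078 = $161.70. Patient owes $161.70 (running OOP $2,211.80).
Summing the patient's payments: $302 + $965 + $197 + $586.10 + $161.70 = $2,211.80.

$2,211.80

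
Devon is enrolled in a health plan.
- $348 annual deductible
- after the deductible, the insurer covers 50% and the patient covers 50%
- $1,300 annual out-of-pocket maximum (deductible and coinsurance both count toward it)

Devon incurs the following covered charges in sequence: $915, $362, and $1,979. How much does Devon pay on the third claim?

#1 ($915): $348 to deductible, leaving $567; 50% of $567 = $283.50. Patient owes $631.50 (running OOP $631.50).
#2 ($362): deductible met; 50% of $362 = $181. Cost to patient: $181. OOP to date $812.50.
#3 ($1,979): deductible already satisfied, so patient's share is 50% × $1,979 = $989.50. OOP would hit $1,802 > $1,300, so the cap limits the patient to $1,300 − $812.50 = $487.50.

$487.50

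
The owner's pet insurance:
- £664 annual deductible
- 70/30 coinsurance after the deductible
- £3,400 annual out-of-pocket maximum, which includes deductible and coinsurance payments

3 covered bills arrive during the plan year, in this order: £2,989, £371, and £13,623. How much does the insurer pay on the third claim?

Claim 1 (£2,989): £664 finishes the deductible; £2,325 goes to coinsurance; coinsurance £2,325 × 30% = £697.50. Owner owes £1,361.50 (running OOP £1,361.50). Plan pays £2,989 − £1,361.50 = £1,627.50.
Claim 2 (£371): deductible already satisfied, so owner's share is 30% × £371 = £111.30. Owner pays £111.30; OOP now £1,472.80. Insurer: £371 − £111.30 = £259.70.
Claim 3 (£13,623): 30% coinsurance on £13,623 = £4,086.90. That would push OOP to £5,559.70, over the £3,400 cap, so owner pays £3,400 − £1,472.80 = £1,927.20. Insurer: £13,623 − £1,927.20 = £11,695.80.

£11,695.80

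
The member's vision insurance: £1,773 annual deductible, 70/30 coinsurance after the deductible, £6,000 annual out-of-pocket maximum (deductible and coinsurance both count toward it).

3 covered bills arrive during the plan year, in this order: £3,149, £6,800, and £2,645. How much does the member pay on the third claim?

£793.50

Claim 1 (£3,149): £1,773 finishes the deductible; £1,376 goes to coinsurance; coinsurance £1,376 × 30% = £412.80. Member pays £2,185.80; OOP now £2,185.80.
Claim 2 (£6,800): deductible already satisfied, so member's share is 30% × £6,800 = £2,040. Member owes £2,040 (running OOP £4,225.80).
Claim 3 (£2,645): deductible met; 30% of £2,645 = £793.50. Member owes £793.50 (running OOP £5,019.30).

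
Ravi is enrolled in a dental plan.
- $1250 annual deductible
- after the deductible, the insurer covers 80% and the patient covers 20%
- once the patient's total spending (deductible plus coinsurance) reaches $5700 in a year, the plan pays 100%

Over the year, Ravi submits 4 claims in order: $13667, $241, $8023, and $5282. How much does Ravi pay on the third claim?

$1604.60

Claim 1 — $13667: $1250 finishes the deductible; $12417 goes to coinsurance; patient's 20% is $2483.40. Cost to patient: $3733.40. OOP to date $3733.40.
Claim 2 — $241: deductible already satisfied, so patient's share is 20% × $241 = $48.20. Patient pays $48.20; OOP now $3781.60.
Claim 3 — $8023: deductible met; 20% of $8023 = $1604.60. Cost to patient: $1604.60. OOP to date $5386.20.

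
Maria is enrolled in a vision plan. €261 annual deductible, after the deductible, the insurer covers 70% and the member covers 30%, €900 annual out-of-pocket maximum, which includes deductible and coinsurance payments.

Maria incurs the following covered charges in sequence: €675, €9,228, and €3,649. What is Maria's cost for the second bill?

€514.80

Claim 1 (€675): €261 to deductible, leaving €414; coinsurance €414 × 30% = €124.20. Member pays €385.20; OOP now €385.20.
Claim 2 (€9,228): deductible met; 30% of €9,228 = €2,768.40. Adding that to €385.20 gives €3,153.60, past the €900 cap; member pays only €900 − €385.20 = €514.80.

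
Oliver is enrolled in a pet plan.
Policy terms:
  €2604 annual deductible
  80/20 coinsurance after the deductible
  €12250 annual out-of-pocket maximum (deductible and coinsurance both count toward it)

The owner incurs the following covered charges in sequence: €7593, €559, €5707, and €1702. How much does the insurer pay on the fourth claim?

€1361.60

Claim 1 — €7593: €2604 finishes the deductible; €4989 goes to coinsurance; owner's 20% is €997.80. Owner pays €3601.80; OOP now €3601.80. Insurer: €7593 − €3601.80 = €3991.20.
Claim 2 — €559: deductible met; 20% of €559 = €111.80. Owner pays €111.80; OOP now €3713.60. Plan pays €559 − €111.80 = €447.20.
Claim 3 — €5707: deductible met; 20% of €5707 = €1141.40. Owner pays €1141.40; OOP now €4855. Plan pays €5707 − €1141.40 = €4565.60.
Claim 4 — €1702: deductible already satisfied, so owner's share is 20% × €1702 = €340.40. Owner pays €340.40; OOP now €5195.40. Insurer: €1702 − €340.40 = €1361.60.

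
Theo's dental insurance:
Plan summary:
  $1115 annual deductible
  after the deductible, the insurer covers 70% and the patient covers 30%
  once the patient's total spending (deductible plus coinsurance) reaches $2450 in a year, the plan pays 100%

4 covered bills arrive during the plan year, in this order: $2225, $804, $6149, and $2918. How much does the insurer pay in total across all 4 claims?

Claim 1 — $2225: deductible takes $1115, $1110 remains; coinsurance $1110 × 30% = $333. Cost to patient: $1448. OOP to date $1448. Plan pays $2225 − $1448 = $777.
Claim 2 — $804: deductible already satisfied, so patient's share is 30% × $804 = $241.20. Patient pays $241.20; OOP now $1689.20. Insurer: $804 − $241.20 = $562.80.
Claim 3 — $6149: deductible met; 30% of $6149 = $1844.70. Adding that to $1689.20 gives $3533.90, past the $2450 cap; patient pays only $2450 − $1689.20 = $760.80. Insurer: $6149 − $760.80 = $5388.20.
Claim 4 — $2918: deductible already satisfied, so patient's share is 30% × $2918 = $875.40. Adding that to $2450 gives $3325.40, past the $2450 cap; patient pays only $2450 − $2450 = $0. Plan pays $2918 − $0 = $2918.
Insurer total: $777 + $562.80 + $5388.20 + $2918 = $9646.

$9646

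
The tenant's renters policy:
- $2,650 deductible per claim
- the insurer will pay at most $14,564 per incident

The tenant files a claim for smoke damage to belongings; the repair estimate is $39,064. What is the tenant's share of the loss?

$24,500

Less the $2,650 deductible: $39,064 − $2,650 = $36,414.
Since $36,414 > $14,564, the payout is capped at $14,564.
The tenant bears the rest of the original loss: $39,064 − $14,564 = $24,500.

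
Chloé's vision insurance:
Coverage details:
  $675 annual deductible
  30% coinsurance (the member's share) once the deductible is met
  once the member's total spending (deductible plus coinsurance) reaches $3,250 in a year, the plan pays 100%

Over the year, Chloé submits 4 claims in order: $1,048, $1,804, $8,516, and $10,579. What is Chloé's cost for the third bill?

#1 ($1,048): deductible takes $675, $373 remains; member's 30% is $111.90. Member owes $786.90 (running OOP $786.90).
#2 ($1,804): deductible met; 30% of $1,804 = $541.20. Member pays $541.20; OOP now $1,328.10.
#3 ($8,516): deductible met; 30% of $8,516 = $2,554.80. OOP would hit $3,882.90 > $3,250, so the cap limits the member to $3,250 − $1,328.10 = $1,921.90.

$1,921.90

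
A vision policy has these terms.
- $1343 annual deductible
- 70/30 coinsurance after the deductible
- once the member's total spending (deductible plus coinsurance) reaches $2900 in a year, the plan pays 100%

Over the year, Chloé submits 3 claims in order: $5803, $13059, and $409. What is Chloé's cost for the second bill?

$219

Claim 1 ($5803): $1343 finishes the deductible; $4460 goes to coinsurance; 30% of $4460 = $1338. Cost to member: $2681. OOP to date $2681.
Claim 2 ($13059): deductible already satisfied, so member's share is 30% × $13059 = $3917.70. That would push OOP to $6598.70, over the $2900 cap, so member pays $2900 − $2681 = $219.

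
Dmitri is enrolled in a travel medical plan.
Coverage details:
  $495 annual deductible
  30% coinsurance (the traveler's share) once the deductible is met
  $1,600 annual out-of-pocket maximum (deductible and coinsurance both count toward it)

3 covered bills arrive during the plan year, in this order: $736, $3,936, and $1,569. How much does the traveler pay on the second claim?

Bill 1, $736: deductible takes $495, $241 remains; traveler's 30% is $72.30. Traveler owes $567.30 (running OOP $567.30).
Bill 2, $3,936: 30% coinsurance on $3,936 = $1,180.80. That would push OOP to $1,748.10, over the $1,600 cap, so traveler pays $1,600 − $567.30 = $1,032.70.

$1,032.70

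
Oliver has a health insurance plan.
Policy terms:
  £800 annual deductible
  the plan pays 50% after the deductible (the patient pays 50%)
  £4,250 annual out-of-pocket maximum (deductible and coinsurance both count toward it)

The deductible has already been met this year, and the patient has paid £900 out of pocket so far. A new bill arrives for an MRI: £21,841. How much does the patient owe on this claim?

£3,350

With the deductible met, the entire £21,841 is subject to coinsurance.
50% of £21,841 = £10,920.50 falls to the patient.
That would bring total out-of-pocket to £11,820.50, past the £4,250 cap. The patient is capped at £4,250 − £900 = £3,350 on this claim.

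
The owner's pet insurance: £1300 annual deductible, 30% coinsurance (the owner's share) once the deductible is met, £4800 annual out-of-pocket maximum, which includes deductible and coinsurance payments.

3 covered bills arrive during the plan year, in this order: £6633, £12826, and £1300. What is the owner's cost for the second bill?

#1 (£6633): deductible takes £1300, £5333 remains; 30% of £5333 = £1599.90. Cost to owner: £2899.90. OOP to date £2899.90.
#2 (£12826): deductible already satisfied, so owner's share is 30% × £12826 = £3847.80. Adding that to £2899.90 gives £6747.70, past the £4800 cap; owner pays only £4800 − £2899.90 = £1900.10.

£1900.10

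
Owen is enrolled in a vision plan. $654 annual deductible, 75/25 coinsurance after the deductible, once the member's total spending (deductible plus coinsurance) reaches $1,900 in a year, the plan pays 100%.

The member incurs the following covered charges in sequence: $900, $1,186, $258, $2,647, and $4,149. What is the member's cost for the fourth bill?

#1 ($900): deductible takes $654, $246 remains; 25% of $246 = $61.50. Member owes $715.50 (running OOP $715.50).
#2 ($1,186): deductible already satisfied, so member's share is 25% × $1,186 = $296.50. Cost to member: $296.50. OOP to date $1,012.
#3 ($258): deductible met; 25% of $258 = $64.50. Member owes $64.50 (running OOP $1,076.50).
#4 ($2,647): deductible met; 25% of $2,647 = $661.75. Cost to member: $661.75. OOP to date $1,738.25.

$661.75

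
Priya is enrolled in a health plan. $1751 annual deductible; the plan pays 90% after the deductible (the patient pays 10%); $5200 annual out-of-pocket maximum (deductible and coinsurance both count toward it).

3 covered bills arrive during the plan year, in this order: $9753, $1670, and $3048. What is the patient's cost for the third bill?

Claim 1 — $9753: deductible takes $1751, $8002 remains; 10% of $8002 = $800.20. Patient owes $2551.20 (running OOP $2551.20).
Claim 2 — $1670: deductible met; 10% of $1670 = $167. Cost to patient: $167. OOP to date $2718.20.
Claim 3 — $3048: deductible already satisfied, so patient's share is 10% × $3048 = $304.80. Patient pays $304.80; OOP now $3023.

$304.80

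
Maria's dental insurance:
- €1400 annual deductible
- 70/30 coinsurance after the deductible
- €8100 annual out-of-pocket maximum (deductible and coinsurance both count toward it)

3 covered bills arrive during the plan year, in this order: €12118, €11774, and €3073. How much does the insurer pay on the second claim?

Claim 1 — €12118: deductible takes €1400, €10718 remains; patient's 30% is €3215.40. Patient pays €4615.40; OOP now €4615.40. Plan pays €12118 − €4615.40 = €7502.60.
Claim 2 — €11774: 30% coinsurance on €11774 = €3532.20. OOP would hit €8147.60 > €8100, so the cap limits the patient to €8100 − €4615.40 = €3484.60. Plan pays €11774 − €3484.60 = €8289.40.

€8289.40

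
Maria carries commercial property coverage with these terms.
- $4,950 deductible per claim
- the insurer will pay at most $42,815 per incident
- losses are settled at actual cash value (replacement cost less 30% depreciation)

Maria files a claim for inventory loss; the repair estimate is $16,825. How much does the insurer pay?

At 30% depreciation, ACV = $16,825 − $5,047.50 = $11,777.50.
After the deductible, $11,777.50 − $4,950 = $6,827.50 remains.
That's under the $42,815 cap, so the insurer reimburses the full $6,827.50.

$6,827.50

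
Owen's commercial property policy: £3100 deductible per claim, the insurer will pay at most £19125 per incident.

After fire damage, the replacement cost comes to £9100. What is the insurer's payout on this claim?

£6000

Subtract the deductible: £9100 − £3100 = £6000.
£6000 is within the £19125 limit, so the insurer pays £6000.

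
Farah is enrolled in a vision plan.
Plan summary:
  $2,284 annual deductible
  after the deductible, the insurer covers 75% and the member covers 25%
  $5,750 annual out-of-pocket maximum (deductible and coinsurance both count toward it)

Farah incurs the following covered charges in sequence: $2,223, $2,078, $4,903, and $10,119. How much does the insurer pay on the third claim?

Claim 1 ($2,223): entire amount goes to the deductible. Member pays $2,223; OOP now $2,223. Insurer: $2,223 − $2,223 = $0.
Claim 2 ($2,078): deductible takes $61, $2,017 remains; member's 25% is $504.25. Member owes $565.25 (running OOP $2,788.25). Plan pays $2,078 − $565.25 = $1,512.75.
Claim 3 ($4,903): 25% coinsurance on $4,903 = $1,225.75. Member owes $1,225.75 (running OOP $4,014). Insurer: $4,903 − $1,225.75 = $3,677.25.

$3,677.25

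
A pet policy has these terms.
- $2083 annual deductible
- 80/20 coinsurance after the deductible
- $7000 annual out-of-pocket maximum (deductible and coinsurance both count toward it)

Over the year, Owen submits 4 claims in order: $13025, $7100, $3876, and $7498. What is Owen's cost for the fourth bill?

$533.40

Bill 1, $13025: $2083 to deductible, leaving $10942; coinsurance $10942 × 20% = $2188.40. Cost to owner: $4271.40. OOP to date $4271.40.
Bill 2, $7100: deductible already satisfied, so owner's share is 20% × $7100 = $1420. Cost to owner: $1420. OOP to date $5691.40.
Bill 3, $3876: deductible already satisfied, so owner's share is 20% × $3876 = $775.20. Owner owes $775.20 (running OOP $6466.60).
Bill 4, $7498: 20% coinsurance on $7498 = $1499.60. That would push OOP to $7966.20, over the $7000 cap, so owner pays $7000 − $6466.60 = $533.40.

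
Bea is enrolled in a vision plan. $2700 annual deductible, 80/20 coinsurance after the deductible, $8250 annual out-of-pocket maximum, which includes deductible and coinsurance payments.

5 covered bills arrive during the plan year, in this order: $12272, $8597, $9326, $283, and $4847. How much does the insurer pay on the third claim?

$7460.80

Claim 1 ($12272): deductible takes $2700, $9572 remains; 20% of $9572 = $1914.40. Member pays $4614.40; OOP now $4614.40. Plan pays $12272 − $4614.40 = $7657.60.
Claim 2 ($8597): deductible already satisfied, so member's share is 20% × $8597 = $1719.40. Cost to member: $1719.40. OOP to date $6333.80. Plan pays $8597 − $1719.40 = $6877.60.
Claim 3 ($9326): deductible already satisfied, so member's share is 20% × $9326 = $1865.20. Cost to member: $1865.20. OOP to date $8199. Insurer: $9326 − $1865.20 = $7460.80.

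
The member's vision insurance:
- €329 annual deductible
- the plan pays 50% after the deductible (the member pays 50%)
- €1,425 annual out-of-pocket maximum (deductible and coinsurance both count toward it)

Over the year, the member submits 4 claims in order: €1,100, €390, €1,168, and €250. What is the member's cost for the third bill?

€515.50

Claim 1 — €1,100: €329 finishes the deductible; €771 goes to coinsurance; 50% of €771 = €385.50. Cost to member: €714.50. OOP to date €714.50.
Claim 2 — €390: deductible met; 50% of €390 = €195. Member pays €195; OOP now €909.50.
Claim 3 — €1,168: 50% coinsurance on €1,168 = €584. OOP would hit €1,493.50 > €1,425, so the cap limits the member to €1,425 − €909.50 = €515.50.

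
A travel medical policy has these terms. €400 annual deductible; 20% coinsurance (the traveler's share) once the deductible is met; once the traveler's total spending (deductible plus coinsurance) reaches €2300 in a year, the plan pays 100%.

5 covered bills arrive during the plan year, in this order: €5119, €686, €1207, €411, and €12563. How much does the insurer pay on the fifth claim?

Claim 1 (€5119): €400 to deductible, leaving €4719; traveler's 20% is €943.80. Cost to traveler: €1343.80. OOP to date €1343.80. Insurer: €5119 − €1343.80 = €3775.20.
Claim 2 (€686): deductible met; 20% of €686 = €137.20. Cost to traveler: €137.20. OOP to date €1481. Plan pays €686 − €137.20 = €548.80.
Claim 3 (€1207): 20% coinsurance on €1207 = €241.40. Traveler owes €241.40 (running OOP €1722.40). Plan pays €1207 − €241.40 = €965.60.
Claim 4 (€411): deductible already satisfied, so traveler's share is 20% × €411 = €82.20. Traveler owes €82.20 (running OOP €1804.60). Insurer: €411 − €82.20 = €328.80.
Claim 5 (€12563): deductible already satisfied, so traveler's share is 20% × €12563 = €2512.60. Adding that to €1804.60 gives €4317.20, past the €2300 cap; traveler pays only €2300 − €1804.60 = €495.40. Plan pays €12563 − €495.40 = €12067.60.

€12067.60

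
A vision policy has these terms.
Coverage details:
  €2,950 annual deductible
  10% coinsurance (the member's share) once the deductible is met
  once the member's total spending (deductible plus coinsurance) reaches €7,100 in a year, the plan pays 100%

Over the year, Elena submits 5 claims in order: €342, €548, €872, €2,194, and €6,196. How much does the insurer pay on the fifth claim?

€5,576.40

Claim 1 — €342: entire amount goes to the deductible. Member pays €342; OOP now €342. Insurer: €342 − €342 = €0.
Claim 2 — €548: entire amount goes to the deductible. Member pays €548; OOP now €890. Plan pays €548 − €548 = €0.
Claim 3 — €872: entire amount goes to the deductible. Member pays €872; OOP now €1,762. Insurer: €872 − €872 = €0.
Claim 4 — €2,194: €1,188 to deductible, leaving €1,006; 10% of €1,006 = €100.60. Member pays €1,288.60; OOP now €3,050.60. Plan pays €2,194 − €1,288.60 = €905.40.
Claim 5 — €6,196: deductible met; 10% of €6,196 = €619.60. Cost to member: €619.60. OOP to date €3,670.20. Plan pays €6,196 − €619.60 = €5,576.40.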